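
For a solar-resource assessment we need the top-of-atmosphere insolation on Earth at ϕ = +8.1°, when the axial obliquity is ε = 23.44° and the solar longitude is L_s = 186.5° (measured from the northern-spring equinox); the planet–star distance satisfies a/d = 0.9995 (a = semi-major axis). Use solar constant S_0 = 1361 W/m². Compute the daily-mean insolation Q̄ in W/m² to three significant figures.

Solar declination: sin δ = sin ε · sin L_s = sin 23.44° × sin 186.5° = -0.04503, so δ = -2.581°.
cos h₀ = −tan(+8.1°) tan(-2.581°) = 0.0064, h₀ = 1.5644 rad.
Bracket: h₀ sin ϕ sin δ + cos ϕ cos δ sin h₀ = 1.5644×0.14090×-0.04503 + 0.99002×0.99899×0.99998 = -0.009926 + 0.989000 = 0.979074.
Inverse-square distance factor (a/d)² = 0.9995² = 0.999000.
Q̄ = (S_0/π) × 0.999000 × [bracket] = (1361/π) × 0.999000 × 0.979074 = 423.7 W/m².

Q̄ ≈ 424 W/m²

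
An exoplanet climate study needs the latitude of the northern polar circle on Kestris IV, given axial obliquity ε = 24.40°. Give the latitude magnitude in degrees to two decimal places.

65.60°

The polar circle is the lowest latitude that experiences at least one full rotation of continuous daylight at the northern-summer solstice; it lies at |φ| = 90° − ε = 90° − 24.40° = 65.60°.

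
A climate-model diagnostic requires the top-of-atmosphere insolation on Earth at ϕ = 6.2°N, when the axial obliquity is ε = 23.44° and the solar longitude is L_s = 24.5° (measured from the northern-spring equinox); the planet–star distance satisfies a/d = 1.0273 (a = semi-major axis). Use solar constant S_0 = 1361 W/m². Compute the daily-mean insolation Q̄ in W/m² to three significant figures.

Solar declination: sin δ = sin ε · sin L_s = sin 23.44° × sin 24.5° = 0.16496, so δ = +9.495°.
cos h₀ = −tan(+6.2°) tan(+9.495°) = -0.0182, h₀ = 1.5890 rad.
Bracket: h₀ sin ϕ sin δ + cos ϕ cos δ sin h₀ = 1.5890×0.10800×0.16496 + 0.99415×0.98630×0.99983 = 0.028309 + 0.980363 = 1.008672.
Inverse-square distance factor (a/d)² = 1.0273² = 1.055345.
Q̄ = (S_0/π) × 1.055345 × [bracket] = (1361/π) × 1.055345 × 1.008672 = 461.2 W/m².

Q̄ ≈ 461 W/m²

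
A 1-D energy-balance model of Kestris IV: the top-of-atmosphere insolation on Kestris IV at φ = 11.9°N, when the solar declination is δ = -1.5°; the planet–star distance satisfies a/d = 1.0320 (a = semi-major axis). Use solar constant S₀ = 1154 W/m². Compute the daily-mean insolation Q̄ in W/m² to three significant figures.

Q̄ ≈ 379 W/m²

cos H₀ = −tan(+11.9°) tan(-1.500°) = 0.0055, H₀ = 1.5653 rad.
Bracket: H₀ sin φ sin δ + cos φ cos δ sin H₀ = 1.5653×0.20620×-0.02618 + 0.97851×0.99966×0.99998 = -0.008450 + 0.978158 = 0.969708.
Inverse-square distance factor (a/d)² = 1.0320² = 1.065024.
Q̄ = (S₀/π) × 1.065024 × [bracket] = (1154/π) × 1.065024 × 0.969708 = 379.4 W/m².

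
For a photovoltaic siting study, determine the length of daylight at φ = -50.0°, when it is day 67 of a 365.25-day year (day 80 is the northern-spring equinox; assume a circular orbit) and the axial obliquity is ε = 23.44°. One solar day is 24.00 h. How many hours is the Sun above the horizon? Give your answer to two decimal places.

12.81 h

Solar longitude: λ_s = 360° × (67 − 80)/365.25 = -12.813°, i.e. -12.813° + 360° = 347.187°.
sin δ = sin 23.44° × sin 347.187° = -0.08822, so δ = -5.061°.
cos H₀ = −tan φ · tan δ = −tan(-50.0°) × tan(-5.061°) = -0.1055, so H₀ = 1.6765 rad = 96.06°.
Daylight = 2H₀/(2π) × 24.00 h = (1.6765/π) × 24.00 = 12.81 h.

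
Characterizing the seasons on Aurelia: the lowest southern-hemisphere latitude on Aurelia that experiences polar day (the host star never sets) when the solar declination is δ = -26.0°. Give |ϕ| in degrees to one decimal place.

|ϕ| = 64.0°

Polar day requires cos h₀ = −tan ϕ tan δ ≤ −1, i.e. tan ϕ tan δ ≥ 1.
The boundary is |tan ϕ| · |tan δ| = 1, so |ϕ| = 90° − |δ| = 90° − 26.0° = 64.0° in the southern hemisphere.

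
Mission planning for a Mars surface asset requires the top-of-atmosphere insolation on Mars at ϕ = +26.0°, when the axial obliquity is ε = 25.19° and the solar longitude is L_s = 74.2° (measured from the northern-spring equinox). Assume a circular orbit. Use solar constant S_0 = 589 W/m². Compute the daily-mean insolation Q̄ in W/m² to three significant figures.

Solar declination: sin δ = sin ε · sin L_s = sin 25.19° × sin 74.2° = 0.40954, so δ = +24.176°.
cos h₀ = −tan(+26.0°) tan(+24.176°) = -0.2189, h₀ = 1.7915 rad.
Bracket: h₀ sin ϕ sin δ + cos ϕ cos δ sin h₀ = 1.7915×0.43837×0.40954 + 0.89879×0.91229×0.97574 = 0.321628 + 0.800065 = 1.121693.
Q̄ = (S_0/π) × [bracket] = (589/π) × 1.121693 = 210.3 W/m².

Q̄ ≈ 210 W/m²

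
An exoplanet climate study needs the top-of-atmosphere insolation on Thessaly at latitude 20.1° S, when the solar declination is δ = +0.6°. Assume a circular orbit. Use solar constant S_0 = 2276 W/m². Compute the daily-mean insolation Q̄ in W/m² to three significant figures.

cos h₀ = −tan(-20.1°) tan(+0.600°) = 0.0038, h₀ = 1.5670 rad.
Bracket: h₀ sin ϕ sin δ + cos ϕ cos δ sin h₀ = 1.5670×-0.34366×0.01047 + 0.93909×0.99995×0.99999 = -0.005638 + 0.939034 = 0.933396.
Q̄ = (S_0/π) × [bracket] = (2276/π) × 0.933396 = 676.2 W/m².

Q̄ ≈ 676 W/m²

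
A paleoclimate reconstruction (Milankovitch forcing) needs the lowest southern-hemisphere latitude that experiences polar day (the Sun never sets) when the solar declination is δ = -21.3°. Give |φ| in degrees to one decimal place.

Polar day requires cos H₀ = −tan φ tan δ ≤ −1, i.e. tan φ tan δ ≥ 1.
The boundary is |tan φ| · |tan δ| = 1, so |φ| = 90° − |δ| = 90° − 21.3° = 68.7° in the southern hemisphere.

|φ| = 68.7°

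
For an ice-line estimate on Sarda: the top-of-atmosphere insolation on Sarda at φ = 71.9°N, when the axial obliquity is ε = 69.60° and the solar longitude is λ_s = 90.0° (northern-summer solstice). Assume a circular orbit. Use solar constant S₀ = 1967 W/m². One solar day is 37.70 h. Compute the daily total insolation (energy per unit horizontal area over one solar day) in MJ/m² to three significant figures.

Solar declination: sin δ = sin ε · sin λ_s = sin 69.60° × sin 90.0° = 0.93728, so δ = +69.600°.
cos H₀ = −tan(+71.9°) tan(+69.600°) = -8.2268 ≤ −1 ⇒ polar day, H₀ = π.
Bracket: H₀ sin φ sin δ + cos φ cos δ sin H₀ = 3.1416×0.95052×0.93728 + 0.31068×0.34857×0.00000 = 2.798862 + 0.000000 = 2.798862.
Q̄ = (S₀/π) × [bracket] = (1967/π) × 2.798862 = 1752.4 W/m².
Daily total = Q̄ × 37.70 h × 3600 s/h = 1752.4 × 37.70 × 3600 / 10⁶ = 237.8 MJ/m².

238 MJ/m²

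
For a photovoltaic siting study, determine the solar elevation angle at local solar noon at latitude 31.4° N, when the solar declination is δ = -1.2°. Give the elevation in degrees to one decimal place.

At local noon the hour angle is zero, so the zenith angle equals |φ − δ| = |+31.4° − (-1.200°)| = 32.600°.
Elevation = 90° − 32.600° = 57.4°.

57.4°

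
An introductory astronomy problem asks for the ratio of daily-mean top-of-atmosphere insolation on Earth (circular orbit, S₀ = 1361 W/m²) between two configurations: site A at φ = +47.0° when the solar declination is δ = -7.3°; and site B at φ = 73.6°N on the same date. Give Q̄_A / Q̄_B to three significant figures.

— Configuration A (φ=+47.0°):
cos H₀ = −tan(+47.0°) tan(-7.300°) = 0.1374, H₀ = 1.4330 rad.
Bracket: H₀ sin φ sin δ + cos φ cos δ sin H₀ = 1.4330×0.73135×-0.12706 + 0.68200×0.99189×0.99052 = -0.133162 + 0.670056 = 0.536894.
Q̄ = (S₀/π) × [bracket] = (1361/π) × 0.536894 = 232.59 W/m².
— Configuration B (φ=+73.6°):
cos H₀ = −tan(+73.6°) tan(-7.300°) = 0.4353, H₀ = 1.1205 rad.
Bracket: H₀ sin φ sin δ + cos φ cos δ sin H₀ = 1.1205×0.95931×-0.12706 + 0.28234×0.99189×0.90031 = -0.136578 + 0.252132 = 0.115554.
Q̄ = (S₀/π) × [bracket] = (1361/π) × 0.115554 = 50.060 W/m².
Ratio Q̄_A / Q̄_B = 232.59 / 50.060 = 4.646.

Q̄_A / Q̄_B ≈ 4.65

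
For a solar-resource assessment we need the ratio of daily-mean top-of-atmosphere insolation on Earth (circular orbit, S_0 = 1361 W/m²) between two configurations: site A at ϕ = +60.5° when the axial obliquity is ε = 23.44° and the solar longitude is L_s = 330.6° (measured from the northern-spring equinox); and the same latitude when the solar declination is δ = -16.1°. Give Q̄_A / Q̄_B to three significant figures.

— Configuration A (ϕ=+60.5°):
Solar declination: sin δ = sin ε · sin L_s = sin 23.44° × sin 330.6° = -0.19528, so δ = -11.261°.
cos h₀ = −tan(+60.5°) tan(-11.261°) = 0.3519, h₀ = 1.2112 rad.
Bracket: h₀ sin ϕ sin δ + cos ϕ cos δ sin h₀ = 1.2112×0.87036×-0.19528 + 0.49242×0.98075×0.93603 = -0.205860 + 0.452047 = 0.246187.
Q̄ = (S_0/π) × [bracket] = (1361/π) × 0.246187 = 106.65 W/m².
— Configuration B (ϕ=+60.5°):
cos h₀ = −tan(+60.5°) tan(-16.100°) = 0.5102, h₀ = 1.0354 rad.
Bracket: h₀ sin ϕ sin δ + cos ϕ cos δ sin h₀ = 1.0354×0.87036×-0.27731 + 0.49242×0.96078×0.86008 = -0.249904 + 0.406910 = 0.157006.
Q̄ = (S_0/π) × [bracket] = (1361/π) × 0.157006 = 68.018 W/m².
Ratio Q̄_A / Q̄_B = 106.65 / 68.018 = 1.568.

Q̄_A / Q̄_B ≈ 1.57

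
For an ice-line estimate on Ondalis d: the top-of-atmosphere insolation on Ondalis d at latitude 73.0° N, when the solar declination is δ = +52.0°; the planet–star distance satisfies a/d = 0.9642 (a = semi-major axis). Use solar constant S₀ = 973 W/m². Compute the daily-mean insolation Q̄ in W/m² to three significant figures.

cos H₀ = −tan(+73.0°) tan(+52.000°) = -4.1865 ≤ −1 ⇒ polar day, H₀ = π.
Bracket: H₀ sin φ sin δ + cos φ cos δ sin H₀ = 3.1416×0.95630×0.78801 + 0.29237×0.61566×0.00000 = 2.367428 + 0.000000 = 2.367428.
Inverse-square distance factor (a/d)² = 0.9642² = 0.929682.
Q̄ = (S₀/π) × 0.929682 × [bracket] = (973/π) × 0.929682 × 2.367428 = 681.7 W/m².

Q̄ ≈ 682 W/m²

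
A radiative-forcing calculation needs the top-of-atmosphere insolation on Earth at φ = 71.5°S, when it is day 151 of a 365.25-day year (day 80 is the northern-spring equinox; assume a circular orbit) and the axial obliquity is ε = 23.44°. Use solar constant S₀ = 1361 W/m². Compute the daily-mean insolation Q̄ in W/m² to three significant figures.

Q̄ ≈ 0.00 W/m²

Solar longitude: λ_s = 360° × (151 − 80)/365.25 = 69.979°.
sin δ = sin 23.44° × sin 69.979° = 0.37375, so δ = +21.947°.
cos H₀ = −tan(-71.5°) tan(+21.947°) = 1.2043 ≥ 1 ⇒ polar night, H₀ = 0 and Q̄ = 0.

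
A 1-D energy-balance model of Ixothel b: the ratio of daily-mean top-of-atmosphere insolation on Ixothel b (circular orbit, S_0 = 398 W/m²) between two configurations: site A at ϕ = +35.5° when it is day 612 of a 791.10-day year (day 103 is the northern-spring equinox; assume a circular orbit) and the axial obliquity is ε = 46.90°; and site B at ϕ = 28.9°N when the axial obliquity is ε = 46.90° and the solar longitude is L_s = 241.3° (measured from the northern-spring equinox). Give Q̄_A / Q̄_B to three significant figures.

— Configuration A (ϕ=+35.5°):
Solar longitude: L_s = 360° × (612 − 103)/791.10 = 231.627°.
sin δ = sin 46.90° × sin 231.627° = -0.57244, so δ = -34.920°.
cos h₀ = −tan(+35.5°) tan(-34.920°) = 0.4980, h₀ = 1.0495 rad.
Bracket: h₀ sin ϕ sin δ + cos ϕ cos δ sin h₀ = 1.0495×0.58070×-0.57244 + 0.81412×0.81995×0.86719 = -0.348870 + 0.578882 = 0.230012.
Q̄ = (S_0/π) × [bracket] = (398/π) × 0.230012 = 29.140 W/m².
— Configuration B (ϕ=+28.9°):
Solar declination: sin δ = sin ε · sin L_s = sin 46.90° × sin 241.3° = -0.64046, so δ = -39.826°.
cos h₀ = −tan(+28.9°) tan(-39.826°) = 0.4604, h₀ = 1.0924 rad.
Bracket: h₀ sin ϕ sin δ + cos ϕ cos δ sin h₀ = 1.0924×0.48328×-0.64046 + 0.87546×0.76799×0.88773 = -0.338121 + 0.596860 = 0.258739.
Q̄ = (S_0/π) × [bracket] = (398/π) × 0.258739 = 32.779 W/m².
Ratio Q̄_A / Q̄_B = 29.140 / 32.779 = 0.8890.

Q̄_A / Q̄_B ≈ 0.889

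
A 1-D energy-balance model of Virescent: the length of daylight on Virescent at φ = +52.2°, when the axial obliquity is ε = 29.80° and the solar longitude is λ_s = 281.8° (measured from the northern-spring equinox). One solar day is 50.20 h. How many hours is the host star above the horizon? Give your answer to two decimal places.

12.31 h

Solar declination: sin δ = sin ε · sin λ_s = sin 29.80° × sin 281.8° = -0.48647, so δ = -29.109°.
cos H₀ = −tan φ · tan δ = −tan(+52.2°) × tan(-29.109°) = 0.7178, so H₀ = 0.7701 rad = 44.13°.
Daylight = 2H₀/(2π) × 50.20 h = (0.7701/π) × 50.20 = 12.31 h.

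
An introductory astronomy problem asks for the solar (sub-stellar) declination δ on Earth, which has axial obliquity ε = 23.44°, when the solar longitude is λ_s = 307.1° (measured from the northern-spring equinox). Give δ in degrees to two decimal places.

δ = -18.50°

sin δ = sin ε · sin λ_s = sin 23.44° × sin 307.1° = -0.317270.
δ = arcsin(-0.317270) = -18.50°.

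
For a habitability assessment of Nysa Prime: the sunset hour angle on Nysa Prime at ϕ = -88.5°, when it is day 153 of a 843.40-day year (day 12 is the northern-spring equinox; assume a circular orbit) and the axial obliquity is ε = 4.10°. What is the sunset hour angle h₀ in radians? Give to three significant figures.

Solar longitude: L_s = 360° × (153 − 12)/843.40 = 60.185°.
sin δ = sin 4.10° × sin 60.185° = 0.06203, so δ = +3.557°.
cos h₀ = −tan ϕ · tan δ = 2.3735 ≥ 1, so the host star never rises (polar night) and h₀ = 0.

h₀ = 0.00 rad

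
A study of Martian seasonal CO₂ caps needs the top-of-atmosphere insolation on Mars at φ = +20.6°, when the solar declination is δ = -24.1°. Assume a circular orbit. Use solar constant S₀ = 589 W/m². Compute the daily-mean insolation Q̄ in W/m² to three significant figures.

Q̄ ≈ 120 W/m²

cos H₀ = −tan(+20.6°) tan(-24.100°) = 0.1681, H₀ = 1.4019 rad.
Bracket: H₀ sin φ sin δ + cos φ cos δ sin H₀ = 1.4019×0.35184×-0.40833 + 0.93606×0.91283×0.98576 = -0.201407 + 0.842296 = 0.640889.
Q̄ = (S₀/π) × [bracket] = (589/π) × 0.640889 = 120.2 W/m².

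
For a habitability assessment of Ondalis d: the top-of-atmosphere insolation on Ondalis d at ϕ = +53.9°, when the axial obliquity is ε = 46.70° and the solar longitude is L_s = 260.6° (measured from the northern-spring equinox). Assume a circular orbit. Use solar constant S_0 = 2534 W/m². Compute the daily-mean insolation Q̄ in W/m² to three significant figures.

Solar declination: sin δ = sin ε · sin L_s = sin 46.70° × sin 260.6° = -0.71800, so δ = -45.890°.
cos h₀ = −tan(+53.9°) tan(-45.890°) = 1.4146 ≥ 1 ⇒ polar night, h₀ = 0 and Q̄ = 0.

Q̄ ≈ 0.00 W/m²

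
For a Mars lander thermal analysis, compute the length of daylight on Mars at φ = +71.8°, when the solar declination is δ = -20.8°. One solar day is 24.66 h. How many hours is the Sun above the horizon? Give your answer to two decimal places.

cos H₀ = −tan φ · tan δ = 1.1554 ≥ 1, so the Sun never rises (polar night) and H₀ = 0.
Daylight = 2H₀/(2π) × 24.66 h = (0.0000/π) × 24.66 = 0.00 h.

0.00 h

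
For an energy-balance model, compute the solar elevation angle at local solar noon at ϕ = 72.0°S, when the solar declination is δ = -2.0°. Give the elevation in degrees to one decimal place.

20.0°

At local noon the hour angle is zero, so the zenith angle equals |ϕ − δ| = |-72.0° − (-2.000°)| = 70.000°.
Elevation = 90° − 70.000° = 20.0°.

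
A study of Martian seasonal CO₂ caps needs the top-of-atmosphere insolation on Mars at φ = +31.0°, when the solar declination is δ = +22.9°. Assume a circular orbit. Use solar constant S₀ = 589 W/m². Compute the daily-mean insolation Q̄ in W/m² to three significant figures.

cos H₀ = −tan(+31.0°) tan(+22.900°) = -0.2538, H₀ = 1.8274 rad.
Bracket: H₀ sin φ sin δ + cos φ cos δ sin H₀ = 1.8274×0.51504×0.38912 + 0.85717×0.92119×0.96725 = 0.366234 + 0.763756 = 1.129990.
Q̄ = (S₀/π) × [bracket] = (589/π) × 1.129990 = 211.9 W/m².

Q̄ ≈ 212 W/m²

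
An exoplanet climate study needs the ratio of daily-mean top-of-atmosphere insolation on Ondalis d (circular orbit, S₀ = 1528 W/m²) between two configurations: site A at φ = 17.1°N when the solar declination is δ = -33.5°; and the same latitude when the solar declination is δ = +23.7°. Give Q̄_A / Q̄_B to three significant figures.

— Configuration A (φ=+17.1°):
cos H₀ = −tan(+17.1°) tan(-33.500°) = 0.2036, H₀ = 1.3657 rad.
Bracket: H₀ sin φ sin δ + cos φ cos δ sin H₀ = 1.3657×0.29404×-0.55194 + 0.95579×0.83389×0.97905 = -0.221643 + 0.780326 = 0.558683.
Q̄ = (S₀/π) × [bracket] = (1528/π) × 0.558683 = 271.73 W/m².
— Configuration B (φ=+17.1°):
cos H₀ = −tan(+17.1°) tan(+23.700°) = -0.1350, H₀ = 1.7063 rad.
Bracket: H₀ sin φ sin δ + cos φ cos δ sin H₀ = 1.7063×0.29404×0.40195 + 0.95579×0.91566×0.99084 = 0.201667 + 0.867162 = 1.068829.
Q̄ = (S₀/π) × [bracket] = (1528/π) × 1.068829 = 519.85 W/m².
Ratio Q̄_A / Q̄_B = 271.73 / 519.85 = 0.5227.

Q̄_A / Q̄_B ≈ 0.523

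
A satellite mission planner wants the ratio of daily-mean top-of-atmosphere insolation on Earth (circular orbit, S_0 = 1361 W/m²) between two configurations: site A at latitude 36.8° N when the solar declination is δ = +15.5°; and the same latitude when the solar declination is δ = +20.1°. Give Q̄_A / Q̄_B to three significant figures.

— Configuration A (ϕ=+36.8°):
cos h₀ = −tan(+36.8°) tan(+15.500°) = -0.2075, h₀ = 1.7798 rad.
Bracket: h₀ sin ϕ sin δ + cos ϕ cos δ sin h₀ = 1.7798×0.59902×0.26724 + 0.80073×0.96363×0.97824 = 0.284914 + 0.754817 = 1.039731.
Q̄ = (S_0/π) × [bracket] = (1361/π) × 1.039731 = 450.43 W/m².
— Configuration B (ϕ=+36.8°):
cos h₀ = −tan(+36.8°) tan(+20.100°) = -0.2738, h₀ = 1.8481 rad.
Bracket: h₀ sin ϕ sin δ + cos ϕ cos δ sin h₀ = 1.8481×0.59902×0.34366 + 0.80073×0.93909×0.96180 = 0.380448 + 0.723233 = 1.103681.
Q̄ = (S_0/π) × [bracket] = (1361/π) × 1.103681 = 478.14 W/m².
Ratio Q̄_A / Q̄_B = 450.43 / 478.14 = 0.9420.

Q̄_A / Q̄_B ≈ 0.942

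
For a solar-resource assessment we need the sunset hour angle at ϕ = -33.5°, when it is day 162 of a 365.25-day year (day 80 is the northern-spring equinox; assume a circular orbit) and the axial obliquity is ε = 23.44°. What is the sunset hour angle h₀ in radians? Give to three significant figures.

Solar longitude: L_s = 360° × (162 − 80)/365.25 = 80.821°.
sin δ = sin 23.44° × sin 80.821° = 0.39270, so δ = +23.122°.
cos h₀ = −tan ϕ · tan δ = −tan(-33.5°) × tan(+23.122°) = 0.2826, so h₀ = 1.2843 rad = 73.58°.

h₀ = 1.28 rad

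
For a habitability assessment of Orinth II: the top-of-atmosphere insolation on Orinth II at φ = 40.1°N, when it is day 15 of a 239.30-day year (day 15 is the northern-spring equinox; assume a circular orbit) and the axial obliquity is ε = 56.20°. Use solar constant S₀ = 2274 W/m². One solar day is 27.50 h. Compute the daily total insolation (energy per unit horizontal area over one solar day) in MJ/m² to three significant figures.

54.8 MJ/m²

Solar longitude: λ_s = 360° × (15 − 15)/239.30 = 0.000°.
sin δ = sin 56.20° × sin 0.000° = 0.00000, so δ = +0.000°.
cos H₀ = −tan(+40.1°) tan(+0.000°) = -0.0000, H₀ = 1.5708 rad.
Bracket: H₀ sin φ sin δ + cos φ cos δ sin H₀ = 1.5708×0.64412×0.00000 + 0.76492×1.00000×1.00000 = 0.000000 + 0.764920 = 0.764920.
Q̄ = (S₀/π) × [bracket] = (2274/π) × 0.764920 = 553.68 W/m².
Daily total = Q̄ × 27.50 h × 3600 s/h = 553.68 × 27.50 × 3600 / 10⁶ = 54.81 MJ/m².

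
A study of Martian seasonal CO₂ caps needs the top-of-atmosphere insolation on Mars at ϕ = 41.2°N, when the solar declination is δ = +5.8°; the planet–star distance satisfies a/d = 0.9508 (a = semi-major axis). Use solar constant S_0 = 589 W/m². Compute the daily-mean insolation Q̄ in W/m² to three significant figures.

Q̄ ≈ 145 W/m²

cos h₀ = −tan(+41.2°) tan(+5.800°) = -0.0889, h₀ = 1.6598 rad.
Bracket: h₀ sin ϕ sin δ + cos ϕ cos δ sin h₀ = 1.6598×0.65869×0.10106 + 0.75241×0.99488×0.99604 = 0.110488 + 0.745593 = 0.856081.
Inverse-square distance factor (a/d)² = 0.9508² = 0.904021.
Q̄ = (S_0/π) × 0.904021 × [bracket] = (589/π) × 0.904021 × 0.856081 = 145.1 W/m².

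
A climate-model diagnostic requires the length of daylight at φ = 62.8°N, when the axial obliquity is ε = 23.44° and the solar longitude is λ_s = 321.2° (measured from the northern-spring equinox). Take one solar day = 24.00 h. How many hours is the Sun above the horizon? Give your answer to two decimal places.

7.99 h

Solar declination: sin δ = sin ε · sin λ_s = sin 23.44° × sin 321.2° = -0.24926, so δ = -14.433°.
cos H₀ = −tan φ · tan δ = −tan(+62.8°) × tan(-14.433°) = 0.5008, so H₀ = 1.0463 rad = 59.95°.
Daylight = 2H₀/(2π) × 24.00 h = (1.0463/π) × 24.00 = 7.99 h.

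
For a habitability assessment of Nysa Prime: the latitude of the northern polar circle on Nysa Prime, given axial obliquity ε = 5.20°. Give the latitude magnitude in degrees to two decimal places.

84.80°

The polar circle is the lowest latitude that experiences at least one full rotation of continuous daylight at the northern-summer solstice; it lies at |ϕ| = 90° − ε = 90° − 5.20° = 84.80°.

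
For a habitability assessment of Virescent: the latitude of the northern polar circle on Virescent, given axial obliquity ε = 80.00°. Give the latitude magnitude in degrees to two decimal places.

The polar circle is the lowest latitude that experiences at least one full rotation of continuous daylight at the northern-summer solstice; it lies at |ϕ| = 90° − ε = 90° − 80.00° = 10.00°.

10.00°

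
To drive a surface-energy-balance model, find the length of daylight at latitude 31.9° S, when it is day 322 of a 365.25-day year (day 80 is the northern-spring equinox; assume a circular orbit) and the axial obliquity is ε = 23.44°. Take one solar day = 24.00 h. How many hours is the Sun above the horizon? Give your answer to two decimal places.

13.73 h

Solar longitude: L_s = 360° × (322 − 80)/365.25 = 238.522°.
sin δ = sin 23.44° × sin 238.522° = -0.33925, so δ = -19.831°.
cos h₀ = −tan ϕ · tan δ = −tan(-31.9°) × tan(-19.831°) = -0.2245, so h₀ = 1.7972 rad = 102.97°.
Daylight = 2h₀/(2π) × 24.00 h = (1.7972/π) × 24.00 = 13.73 h.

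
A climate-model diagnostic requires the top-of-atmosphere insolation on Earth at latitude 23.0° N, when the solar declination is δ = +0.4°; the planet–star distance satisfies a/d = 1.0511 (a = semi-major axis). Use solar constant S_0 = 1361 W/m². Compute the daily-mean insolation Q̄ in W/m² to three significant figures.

cos h₀ = −tan(+23.0°) tan(+0.400°) = -0.0030, h₀ = 1.5738 rad.
Bracket: h₀ sin ϕ sin δ + cos ϕ cos δ sin h₀ = 1.5738×0.39073×0.00698 + 0.92050×0.99998×1.00000 = 0.004292 + 0.920482 = 0.924774.
Inverse-square distance factor (a/d)² = 1.0511² = 1.104811.
Q̄ = (S_0/π) × 1.104811 × [bracket] = (1361/π) × 1.104811 × 0.924774 = 442.6 W/m².

Q̄ ≈ 443 W/m²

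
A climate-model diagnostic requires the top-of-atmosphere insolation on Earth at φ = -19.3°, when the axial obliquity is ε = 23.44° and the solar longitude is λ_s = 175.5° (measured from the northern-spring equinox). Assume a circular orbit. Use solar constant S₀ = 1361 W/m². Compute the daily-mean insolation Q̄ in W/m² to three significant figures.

Q̄ ≈ 402 W/m²

Solar declination: sin δ = sin ε · sin λ_s = sin 23.44° × sin 175.5° = 0.03121, so δ = +1.788°.
cos H₀ = −tan(-19.3°) tan(+1.788°) = 0.0109, H₀ = 1.5599 rad.
Bracket: H₀ sin φ sin δ + cos φ cos δ sin H₀ = 1.5599×-0.33051×0.03121 + 0.94380×0.99951×0.99994 = -0.016091 + 0.943281 = 0.927190.
Q̄ = (S₀/π) × [bracket] = (1361/π) × 0.927190 = 401.7 W/m².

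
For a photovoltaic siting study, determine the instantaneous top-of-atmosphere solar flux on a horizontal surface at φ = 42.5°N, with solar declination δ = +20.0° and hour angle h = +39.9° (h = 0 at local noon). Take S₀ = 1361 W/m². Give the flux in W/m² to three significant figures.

cos θ_z = sin φ sin δ + cos φ cos δ cos h = 0.231065 + 0.531503 = 0.762568.
Flux = S₀ · cos θ_z = 1361 × 0.762568 = 1038 W/m².

1.04e+03 W/m²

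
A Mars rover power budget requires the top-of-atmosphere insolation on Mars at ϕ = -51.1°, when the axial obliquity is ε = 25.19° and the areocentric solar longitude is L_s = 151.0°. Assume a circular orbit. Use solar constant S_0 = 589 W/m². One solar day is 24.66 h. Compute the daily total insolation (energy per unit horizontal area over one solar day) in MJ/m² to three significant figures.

6.38 MJ/m²

sin δ = sin 25.19° × sin 151.0° = 0.20635, so δ = +11.908°.
cos h₀ = −tan(-51.1°) tan(+11.908°) = 0.2614, h₀ = 1.3064 rad.
Bracket: h₀ sin ϕ sin δ + cos ϕ cos δ sin h₀ = 1.3064×-0.77824×0.20635 + 0.62796×0.97848×0.96524 = -0.209795 + 0.593088 = 0.383293.
Q̄ = (S_0/π) × [bracket] = (589/π) × 0.383293 = 71.862 W/m².
Daily total = Q̄ × 24.66 h × 3600 s/h = 71.862 × 24.66 × 3600 / 10⁶ = 6.380 MJ/m².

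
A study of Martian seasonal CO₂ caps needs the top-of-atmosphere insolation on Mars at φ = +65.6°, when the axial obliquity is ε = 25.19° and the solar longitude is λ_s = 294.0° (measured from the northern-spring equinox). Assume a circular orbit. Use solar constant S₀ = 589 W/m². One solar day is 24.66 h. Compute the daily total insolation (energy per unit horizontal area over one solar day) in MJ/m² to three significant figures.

0.110 MJ/m²

Solar declination: sin δ = sin ε · sin λ_s = sin 25.19° × sin 294.0° = -0.38882, so δ = -22.881°.
cos H₀ = −tan(+65.6°) tan(-22.881°) = 0.9304, H₀ = 0.3754 rad.
Bracket: H₀ sin φ sin δ + cos φ cos δ sin H₀ = 0.3754×0.91068×-0.38882 + 0.41310×0.92131×0.36663 = -0.132926 + 0.139537 = 0.006611.
Q̄ = (S₀/π) × [bracket] = (589/π) × 0.006611 = 1.2395 W/m².
Daily total = Q̄ × 24.66 h × 3600 s/h = 1.2395 × 24.66 × 3600 / 10⁶ = 0.1100 MJ/m².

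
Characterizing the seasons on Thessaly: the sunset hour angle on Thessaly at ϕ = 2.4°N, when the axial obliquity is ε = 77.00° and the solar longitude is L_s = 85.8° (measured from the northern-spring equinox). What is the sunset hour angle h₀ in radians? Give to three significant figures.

Solar declination: sin δ = sin ε · sin L_s = sin 77.00° × sin 85.8° = 0.97175, so δ = +76.350°.
cos h₀ = −tan ϕ · tan δ = −tan(+2.4°) × tan(+76.350°) = -0.1726, so h₀ = 1.7442 rad = 99.94°.

h₀ = 1.74 rad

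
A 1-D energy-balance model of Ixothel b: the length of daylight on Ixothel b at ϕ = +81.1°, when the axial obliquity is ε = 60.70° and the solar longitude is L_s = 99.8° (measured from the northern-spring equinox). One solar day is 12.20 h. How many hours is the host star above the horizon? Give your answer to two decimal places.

12.20 h

Solar declination: sin δ = sin ε · sin L_s = sin 60.70° × sin 99.8° = 0.85934, so δ = +59.243°.
Sunrise equation: cos h₀ = −tan ϕ · tan δ = -10.7307 ≤ −1, so the host star never sets (polar day) and h₀ = π.
Daylight = 2h₀/(2π) × 12.20 h = (3.1416/π) × 12.20 = 12.20 h.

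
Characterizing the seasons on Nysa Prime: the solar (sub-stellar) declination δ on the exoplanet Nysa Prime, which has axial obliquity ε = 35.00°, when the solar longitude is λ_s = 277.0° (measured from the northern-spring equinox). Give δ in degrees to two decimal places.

δ = -34.70°

sin δ = sin ε · sin λ_s = sin 35.00° × sin 277.0° = -0.569301.
δ = arcsin(-0.569301) = -34.70°.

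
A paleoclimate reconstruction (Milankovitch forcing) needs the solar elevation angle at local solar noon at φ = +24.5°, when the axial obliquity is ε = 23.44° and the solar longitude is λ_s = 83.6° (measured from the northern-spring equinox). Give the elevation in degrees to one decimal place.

88.8°

Solar declination: sin δ = sin ε · sin λ_s = sin 23.44° × sin 83.6° = 0.39531, so δ = +23.285°.
At local noon the hour angle is zero, so the zenith angle equals |φ − δ| = |+24.5° − (+23.285°)| = 1.215°.
Elevation = 90° − 1.215° = 88.8°.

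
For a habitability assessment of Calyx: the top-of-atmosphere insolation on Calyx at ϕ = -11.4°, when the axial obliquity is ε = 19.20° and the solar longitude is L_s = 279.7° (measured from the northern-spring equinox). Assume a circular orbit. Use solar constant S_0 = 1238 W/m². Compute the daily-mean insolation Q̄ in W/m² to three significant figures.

Q̄ ≈ 406 W/m²

Solar declination: sin δ = sin ε · sin L_s = sin 19.20° × sin 279.7° = -0.32416, so δ = -18.915°.
cos h₀ = −tan(-11.4°) tan(-18.915°) = -0.0691, h₀ = 1.6399 rad.
Bracket: h₀ sin ϕ sin δ + cos ϕ cos δ sin h₀ = 1.6399×-0.19766×-0.32416 + 0.98027×0.94600×0.99761 = 0.105074 + 0.925119 = 1.030193.
Q̄ = (S_0/π) × [bracket] = (1238/π) × 1.030193 = 406.0 W/m².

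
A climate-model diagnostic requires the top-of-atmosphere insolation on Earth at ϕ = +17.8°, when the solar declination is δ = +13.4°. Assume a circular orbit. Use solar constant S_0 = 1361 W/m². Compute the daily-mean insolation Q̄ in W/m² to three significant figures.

Q̄ ≈ 451 W/m²

cos h₀ = −tan(+17.8°) tan(+13.400°) = -0.0765, h₀ = 1.6474 rad.
Bracket: h₀ sin ϕ sin δ + cos ϕ cos δ sin h₀ = 1.6474×0.30570×0.23175 + 0.95213×0.97278×0.99707 = 0.116712 + 0.923499 = 1.040211.
Q̄ = (S_0/π) × [bracket] = (1361/π) × 1.040211 = 450.6 W/m².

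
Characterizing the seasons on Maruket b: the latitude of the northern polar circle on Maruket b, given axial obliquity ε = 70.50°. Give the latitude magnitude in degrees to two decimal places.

19.50°

The polar circle is the lowest latitude that experiences at least one full rotation of continuous daylight at the northern-summer solstice; it lies at |ϕ| = 90° − ε = 90° − 70.50° = 19.50°.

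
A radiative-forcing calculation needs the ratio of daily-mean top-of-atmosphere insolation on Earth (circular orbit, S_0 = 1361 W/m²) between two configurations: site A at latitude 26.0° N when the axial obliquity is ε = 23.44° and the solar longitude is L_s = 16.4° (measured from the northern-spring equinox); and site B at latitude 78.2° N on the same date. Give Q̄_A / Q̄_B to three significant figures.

Q̄_A / Q̄_B ≈ 2.39

— Configuration A (ϕ=+26.0°):
Solar declination: sin δ = sin ε · sin L_s = sin 23.44° × sin 16.4° = 0.11231, so δ = +6.449°.
cos h₀ = −tan(+26.0°) tan(+6.449°) = -0.0551, h₀ = 1.6260 rad.
Bracket: h₀ sin ϕ sin δ + cos ϕ cos δ sin h₀ = 1.6260×0.43837×0.11231 + 0.89879×0.99367×0.99848 = 0.080053 + 0.891743 = 0.971796.
Q̄ = (S_0/π) × [bracket] = (1361/π) × 0.971796 = 421.00 W/m².
— Configuration B (ϕ=+78.2°):
cos h₀ = −tan(+78.2°) tan(+6.449°) = -0.5410, h₀ = 2.1425 rad.
Bracket: h₀ sin ϕ sin δ + cos ϕ cos δ sin h₀ = 2.1425×0.97887×0.11231 + 0.20450×0.99367×0.84100 = 0.235540 + 0.170896 = 0.406436.
Q̄ = (S_0/π) × [bracket] = (1361/π) × 0.406436 = 176.08 W/m².
Ratio Q̄_A / Q̄_B = 421.00 / 176.08 = 2.391.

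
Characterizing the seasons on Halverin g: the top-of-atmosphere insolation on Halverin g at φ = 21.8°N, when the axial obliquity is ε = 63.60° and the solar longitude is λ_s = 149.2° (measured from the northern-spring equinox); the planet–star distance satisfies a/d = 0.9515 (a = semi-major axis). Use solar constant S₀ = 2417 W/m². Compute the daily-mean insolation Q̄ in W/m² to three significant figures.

Q̄ ≈ 773 W/m²

Solar declination: sin δ = sin ε · sin λ_s = sin 63.60° × sin 149.2° = 0.45864, so δ = +27.300°.
cos H₀ = −tan(+21.8°) tan(+27.300°) = -0.2064, H₀ = 1.7787 rad.
Bracket: H₀ sin φ sin δ + cos φ cos δ sin H₀ = 1.7787×0.37137×0.45864 + 0.92849×0.88862×0.97846 = 0.302957 + 0.807303 = 1.110260.
Inverse-square distance factor (a/d)² = 0.9515² = 0.905352.
Q̄ = (S₀/π) × 0.905352 × [bracket] = (2417/π) × 0.905352 × 1.110260 = 773.3 W/m².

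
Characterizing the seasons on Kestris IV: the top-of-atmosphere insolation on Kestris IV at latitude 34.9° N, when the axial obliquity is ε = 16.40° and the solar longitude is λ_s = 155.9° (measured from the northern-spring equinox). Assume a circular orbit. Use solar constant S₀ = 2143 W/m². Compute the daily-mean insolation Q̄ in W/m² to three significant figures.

Solar declination: sin δ = sin ε · sin λ_s = sin 16.40° × sin 155.9° = 0.11529, so δ = +6.620°.
cos H₀ = −tan(+34.9°) tan(+6.620°) = -0.0810, H₀ = 1.6519 rad.
Bracket: H₀ sin φ sin δ + cos φ cos δ sin H₀ = 1.6519×0.57215×0.11529 + 0.82015×0.99333×0.99672 = 0.108965 + 0.812007 = 0.920972.
Q̄ = (S₀/π) × [bracket] = (2143/π) × 0.920972 = 628.2 W/m².

Q̄ ≈ 628 W/m²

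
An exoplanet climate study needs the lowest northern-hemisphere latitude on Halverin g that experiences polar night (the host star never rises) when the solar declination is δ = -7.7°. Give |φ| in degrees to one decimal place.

|φ| = 82.3°

Polar night requires cos H₀ = −tan φ tan δ ≥ 1, i.e. tan φ tan δ ≤ −1.
The boundary is |tan φ| · |tan δ| = 1, so |φ| = 90° − |δ| = 90° − 7.7° = 82.3° in the northern hemisphere.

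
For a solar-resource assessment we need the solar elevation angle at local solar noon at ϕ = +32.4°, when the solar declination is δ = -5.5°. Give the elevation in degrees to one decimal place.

At local noon the hour angle is zero, so the zenith angle equals |ϕ − δ| = |+32.4° − (-5.500°)| = 37.900°.
Elevation = 90° − 37.900° = 52.1°.

52.1°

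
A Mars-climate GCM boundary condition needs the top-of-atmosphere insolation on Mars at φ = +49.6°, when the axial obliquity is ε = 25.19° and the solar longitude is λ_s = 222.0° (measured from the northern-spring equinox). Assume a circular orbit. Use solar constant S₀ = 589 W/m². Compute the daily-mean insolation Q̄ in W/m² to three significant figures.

Solar declination: sin δ = sin ε · sin λ_s = sin 25.19° × sin 222.0° = -0.28480, so δ = -16.547°.
cos H₀ = −tan(+49.6°) tan(-16.547°) = 0.3491, H₀ = 1.2142 rad.
Bracket: H₀ sin φ sin δ + cos φ cos δ sin H₀ = 1.2142×0.76154×-0.28480 + 0.64812×0.95859×0.93709 = -0.263344 + 0.582197 = 0.318853.
Q̄ = (S₀/π) × [bracket] = (589/π) × 0.318853 = 59.78 W/m².

Q̄ ≈ 59.8 W/m²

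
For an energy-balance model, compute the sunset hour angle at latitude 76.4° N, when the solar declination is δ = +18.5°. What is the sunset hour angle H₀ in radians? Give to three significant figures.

Sunrise equation: cos H₀ = −tan φ · tan δ = -1.3831 ≤ −1, so the Sun never sets (polar day) and H₀ = π.

H₀ = 3.14 rad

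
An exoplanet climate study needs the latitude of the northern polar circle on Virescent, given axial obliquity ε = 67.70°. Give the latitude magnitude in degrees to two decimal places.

The polar circle is the lowest latitude that experiences at least one full rotation of continuous daylight at the northern-summer solstice; it lies at |φ| = 90° − ε = 90° − 67.70° = 22.30°.

22.30°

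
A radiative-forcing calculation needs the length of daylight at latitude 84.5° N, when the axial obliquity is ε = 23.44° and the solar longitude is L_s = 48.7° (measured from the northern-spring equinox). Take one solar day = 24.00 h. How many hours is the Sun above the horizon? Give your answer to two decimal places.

Solar declination: sin δ = sin ε · sin L_s = sin 23.44° × sin 48.7° = 0.29884, so δ = +17.388°.
Sunrise equation: cos h₀ = −tan ϕ · tan δ = -3.2522 ≤ −1, so the Sun never sets (polar day) and h₀ = π.
Daylight = 2h₀/(2π) × 24.00 h = (3.1416/π) × 24.00 = 24.00 h.

24.00 h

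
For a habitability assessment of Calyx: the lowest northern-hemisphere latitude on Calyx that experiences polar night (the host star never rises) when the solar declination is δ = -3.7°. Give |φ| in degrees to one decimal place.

|φ| = 86.3°

Polar night requires cos H₀ = −tan φ tan δ ≥ 1, i.e. tan φ tan δ ≤ −1.
The boundary is |tan φ| · |tan δ| = 1, so |φ| = 90° − |δ| = 90° − 3.7° = 86.3° in the northern hemisphere.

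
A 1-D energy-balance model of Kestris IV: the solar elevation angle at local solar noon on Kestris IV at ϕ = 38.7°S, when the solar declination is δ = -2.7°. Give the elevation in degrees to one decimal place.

At local noon the hour angle is zero, so the zenith angle equals |ϕ − δ| = |-38.7° − (-2.700°)| = 36.000°.
Elevation = 90° − 36.000° = 54.0°.

54.0°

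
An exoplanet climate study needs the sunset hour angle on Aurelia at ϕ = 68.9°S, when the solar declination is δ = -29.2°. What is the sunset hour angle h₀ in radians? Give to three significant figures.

h₀ = 3.14 rad

Sunrise equation: cos h₀ = −tan ϕ · tan δ = -1.4484 ≤ −1, so the host star never sets (polar day) and h₀ = π.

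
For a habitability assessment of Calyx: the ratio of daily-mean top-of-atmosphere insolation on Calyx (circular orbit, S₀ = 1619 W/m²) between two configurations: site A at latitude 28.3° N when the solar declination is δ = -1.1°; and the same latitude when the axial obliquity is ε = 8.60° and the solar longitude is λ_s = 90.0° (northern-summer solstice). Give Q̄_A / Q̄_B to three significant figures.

Q̄_A / Q̄_B ≈ 0.879

— Configuration A (φ=+28.3°):
cos H₀ = −tan(+28.3°) tan(-1.100°) = 0.0103, H₀ = 1.5605 rad.
Bracket: H₀ sin φ sin δ + cos φ cos δ sin H₀ = 1.5605×0.47409×-0.01920 + 0.88048×0.99982×0.99995 = -0.014204 + 0.880277 = 0.866073.
Q̄ = (S₀/π) × [bracket] = (1619/π) × 0.866073 = 446.33 W/m².
— Configuration B (φ=+28.3°):
Solar declination: sin δ = sin ε · sin λ_s = sin 8.60° × sin 90.0° = 0.14954, so δ = +8.600°.
cos H₀ = −tan(+28.3°) tan(+8.600°) = -0.0814, H₀ = 1.6523 rad.
Bracket: H₀ sin φ sin δ + cos φ cos δ sin H₀ = 1.6523×0.47409×0.14954 + 0.88048×0.98876×0.99668 = 0.117141 + 0.867693 = 0.984834.
Q̄ = (S₀/π) × [bracket] = (1619/π) × 0.984834 = 507.53 W/m².
Ratio Q̄_A / Q̄_B = 446.33 / 507.53 = 0.8794.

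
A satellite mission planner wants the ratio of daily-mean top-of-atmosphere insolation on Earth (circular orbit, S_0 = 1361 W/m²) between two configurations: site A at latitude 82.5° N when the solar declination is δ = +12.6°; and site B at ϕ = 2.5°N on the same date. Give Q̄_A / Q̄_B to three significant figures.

— Configuration A (ϕ=+82.5°):
cos h₀ = −tan(+82.5°) tan(+12.600°) = -1.6979 ≤ −1 ⇒ polar day, h₀ = π.
Bracket: h₀ sin ϕ sin δ + cos ϕ cos δ sin h₀ = 3.1416×0.99144×0.21814 + 0.13053×0.97592×0.00000 = 0.679442 + 0.000000 = 0.679442.
Q̄ = (S_0/π) × [bracket] = (1361/π) × 0.679442 = 294.35 W/m².
— Configuration B (ϕ=+2.5°):
cos h₀ = −tan(+2.5°) tan(+12.600°) = -0.0098, h₀ = 1.5806 rad.
Bracket: h₀ sin ϕ sin δ + cos ϕ cos δ sin h₀ = 1.5806×0.04362×0.21814 + 0.99905×0.97592×0.99995 = 0.015040 + 0.974944 = 0.989984.
Q̄ = (S_0/π) × [bracket] = (1361/π) × 0.989984 = 428.88 W/m².
Ratio Q̄_A / Q̄_B = 294.35 / 428.88 = 0.6863.

Q̄_A / Q̄_B ≈ 0.686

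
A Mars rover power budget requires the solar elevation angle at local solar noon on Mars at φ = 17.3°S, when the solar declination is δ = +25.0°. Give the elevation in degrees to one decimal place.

At local noon the hour angle is zero, so the zenith angle equals |φ − δ| = |-17.3° − (+25.000°)| = 42.300°.
Elevation = 90° − 42.300° = 47.7°.

47.7°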